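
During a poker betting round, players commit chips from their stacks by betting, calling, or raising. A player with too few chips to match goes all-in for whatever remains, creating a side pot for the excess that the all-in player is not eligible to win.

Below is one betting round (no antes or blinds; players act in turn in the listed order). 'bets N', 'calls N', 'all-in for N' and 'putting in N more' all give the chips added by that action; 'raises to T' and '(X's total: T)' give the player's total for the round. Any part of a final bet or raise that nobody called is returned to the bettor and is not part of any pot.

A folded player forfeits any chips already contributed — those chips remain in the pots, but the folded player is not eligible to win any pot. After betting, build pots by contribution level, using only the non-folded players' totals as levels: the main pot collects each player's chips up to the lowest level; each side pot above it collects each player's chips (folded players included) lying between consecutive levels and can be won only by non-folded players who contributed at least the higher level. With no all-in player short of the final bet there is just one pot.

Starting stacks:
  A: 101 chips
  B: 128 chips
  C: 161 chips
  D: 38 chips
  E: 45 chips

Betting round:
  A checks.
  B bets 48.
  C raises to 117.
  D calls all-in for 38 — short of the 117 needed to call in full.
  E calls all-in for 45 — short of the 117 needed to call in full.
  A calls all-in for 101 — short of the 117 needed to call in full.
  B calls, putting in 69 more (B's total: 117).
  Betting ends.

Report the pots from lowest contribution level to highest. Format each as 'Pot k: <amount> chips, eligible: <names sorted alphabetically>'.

Contributions: A=101, B=117, C=117, D=38, E=45
Pot levels (distinct totals of non-folded players): 38, 45, 101, 117
Layer 1-38: 38 each from A, B, C, D, E = 38*5 = 190 chips; eligible A, B, C, D, E
Layer 39-45: 7 each from A, B, C, E = 7*4 = 28 chips; eligible A, B, C, E
Layer 46-101: 56 each from A, B, C = 56*3 = 168 chips; eligible A, B, C
Layer 102-117: 16 each from B, C = 16*2 = 32 chips; eligible B, C

Pot 1: 190 chips, eligible: A, B, C, D, E
Pot 2: 28 chips, eligible: A, B, C, E
Pot 3: 168 chips, eligible: A, B, C
Pot 4: 32 chips, eligible: B, C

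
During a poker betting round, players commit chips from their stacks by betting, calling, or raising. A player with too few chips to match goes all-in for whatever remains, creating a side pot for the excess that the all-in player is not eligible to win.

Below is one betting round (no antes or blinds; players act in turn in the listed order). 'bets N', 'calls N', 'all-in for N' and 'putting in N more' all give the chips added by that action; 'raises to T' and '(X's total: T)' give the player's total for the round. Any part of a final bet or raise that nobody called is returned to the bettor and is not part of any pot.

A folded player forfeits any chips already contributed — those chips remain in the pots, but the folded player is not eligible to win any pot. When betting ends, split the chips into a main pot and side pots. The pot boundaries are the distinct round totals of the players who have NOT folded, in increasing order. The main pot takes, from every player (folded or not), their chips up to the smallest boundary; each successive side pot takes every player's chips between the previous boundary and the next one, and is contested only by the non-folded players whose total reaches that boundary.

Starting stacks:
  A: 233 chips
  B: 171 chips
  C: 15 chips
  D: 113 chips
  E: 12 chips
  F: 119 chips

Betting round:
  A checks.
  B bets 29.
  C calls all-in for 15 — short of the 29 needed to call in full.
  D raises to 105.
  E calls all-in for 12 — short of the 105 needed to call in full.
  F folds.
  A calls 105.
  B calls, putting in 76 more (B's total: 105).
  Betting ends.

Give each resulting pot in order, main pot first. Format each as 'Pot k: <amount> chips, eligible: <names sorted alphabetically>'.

Contributions: A=105, B=105, C=15, D=105, E=12
Folded: F
Pot levels (distinct totals of non-folded players): 12, 15, 105
Layer 1-12: 12 each from A, B, C, D, E = 12*5 = 60 chips; eligible A, B, C, D, E
Layer 13-15: 3 each from A, B, C, D = 3*4 = 12 chips; eligible A, B, C, D
Layer 16-105: 90 each from A, B, D = 90*3 = 270 chips; eligible A, B, D

Pot 1: 60 chips, eligible: A, B, C, D, E
Pot 2: 12 chips, eligible: A, B, C, D
Pot 3: 270 chips, eligible: A, B, D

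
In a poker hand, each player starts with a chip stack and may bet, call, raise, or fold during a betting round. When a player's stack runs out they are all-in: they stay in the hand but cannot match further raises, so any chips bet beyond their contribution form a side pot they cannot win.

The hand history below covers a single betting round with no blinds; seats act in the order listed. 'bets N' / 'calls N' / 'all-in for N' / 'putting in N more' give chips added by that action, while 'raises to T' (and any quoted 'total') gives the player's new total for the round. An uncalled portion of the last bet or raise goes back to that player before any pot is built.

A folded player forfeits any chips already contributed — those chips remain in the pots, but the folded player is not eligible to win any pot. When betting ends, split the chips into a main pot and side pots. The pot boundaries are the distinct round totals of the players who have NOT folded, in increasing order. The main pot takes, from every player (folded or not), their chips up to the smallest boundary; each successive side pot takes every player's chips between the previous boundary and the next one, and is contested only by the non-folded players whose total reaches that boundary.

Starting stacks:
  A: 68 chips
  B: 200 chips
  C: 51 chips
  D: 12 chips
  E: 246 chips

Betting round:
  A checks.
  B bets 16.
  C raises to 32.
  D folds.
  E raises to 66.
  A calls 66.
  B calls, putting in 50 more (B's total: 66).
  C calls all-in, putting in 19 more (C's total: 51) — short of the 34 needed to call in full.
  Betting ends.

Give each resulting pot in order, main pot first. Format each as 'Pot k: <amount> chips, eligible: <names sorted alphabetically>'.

Pot 1: 204 chips, eligible: A, B, C, E
Pot 2: 45 chips, eligible: A, B, E

Derivation:
Contributions: A=66, B=66, C=51, E=66
Folded: D
Pot levels (distinct totals of non-folded players): 51, 66
Layer 1-51: 51 each from A, B, C, E = 51*4 = 204 chips; eligible A, B, C, E
Layer 52-66: 15 each from A, B, E = 15*3 = 45 chips; eligible A, B, E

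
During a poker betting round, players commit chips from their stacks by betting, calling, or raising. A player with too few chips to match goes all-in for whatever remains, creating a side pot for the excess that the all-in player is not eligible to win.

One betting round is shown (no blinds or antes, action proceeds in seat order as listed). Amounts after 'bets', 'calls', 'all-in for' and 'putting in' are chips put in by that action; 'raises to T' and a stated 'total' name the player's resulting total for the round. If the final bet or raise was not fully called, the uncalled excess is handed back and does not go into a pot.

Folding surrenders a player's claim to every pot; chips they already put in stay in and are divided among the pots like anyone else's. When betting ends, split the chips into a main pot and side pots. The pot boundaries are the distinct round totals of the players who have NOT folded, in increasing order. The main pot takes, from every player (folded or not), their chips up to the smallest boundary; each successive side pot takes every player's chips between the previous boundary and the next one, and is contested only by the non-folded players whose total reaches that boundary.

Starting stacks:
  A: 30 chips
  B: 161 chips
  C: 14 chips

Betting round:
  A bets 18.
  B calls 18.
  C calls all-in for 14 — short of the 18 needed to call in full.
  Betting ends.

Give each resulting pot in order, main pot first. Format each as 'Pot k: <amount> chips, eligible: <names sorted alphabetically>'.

Contributions: A=18, B=18, C=14
Pot levels (distinct totals of non-folded players): 14, 18
Layer 1-14: 14 each from A, B, C = 14*3 = 42 chips; eligible A, B, C
Layer 15-18: 4 each from A, B = 4*2 = 8 chips; eligible A, B

Pot 1: 42 chips, eligible: A, B, C
Pot 2: 8 chips, eligible: A, B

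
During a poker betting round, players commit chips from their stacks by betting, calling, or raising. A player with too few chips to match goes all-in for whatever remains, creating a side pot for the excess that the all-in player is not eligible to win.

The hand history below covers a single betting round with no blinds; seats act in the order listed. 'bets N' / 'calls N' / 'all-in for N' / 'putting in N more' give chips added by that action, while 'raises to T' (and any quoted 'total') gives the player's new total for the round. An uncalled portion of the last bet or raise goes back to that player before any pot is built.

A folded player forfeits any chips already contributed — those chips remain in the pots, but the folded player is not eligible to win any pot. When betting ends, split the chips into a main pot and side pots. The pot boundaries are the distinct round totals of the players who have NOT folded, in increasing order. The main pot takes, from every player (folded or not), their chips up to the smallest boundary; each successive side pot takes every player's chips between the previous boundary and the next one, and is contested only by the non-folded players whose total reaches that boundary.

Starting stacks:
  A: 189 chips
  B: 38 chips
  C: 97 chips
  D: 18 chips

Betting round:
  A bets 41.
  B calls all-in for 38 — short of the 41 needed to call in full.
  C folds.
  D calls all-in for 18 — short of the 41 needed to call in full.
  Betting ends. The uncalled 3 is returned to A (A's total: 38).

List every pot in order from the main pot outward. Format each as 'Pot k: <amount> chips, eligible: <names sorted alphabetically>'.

Pot 1: 54 chips, eligible: A, B, D
Pot 2: 40 chips, eligible: A, B

Derivation:
Contributions (after 3 returned to A): A=38, B=38, D=18
Folded: C
Pot levels (distinct totals of non-folded players): 18, 38
Layer 1-18: 18 each from A, B, D = 18*3 = 54 chips; eligible A, B, D
Layer 19-38: 20 each from A, B = 20*2 = 40 chips; eligible A, B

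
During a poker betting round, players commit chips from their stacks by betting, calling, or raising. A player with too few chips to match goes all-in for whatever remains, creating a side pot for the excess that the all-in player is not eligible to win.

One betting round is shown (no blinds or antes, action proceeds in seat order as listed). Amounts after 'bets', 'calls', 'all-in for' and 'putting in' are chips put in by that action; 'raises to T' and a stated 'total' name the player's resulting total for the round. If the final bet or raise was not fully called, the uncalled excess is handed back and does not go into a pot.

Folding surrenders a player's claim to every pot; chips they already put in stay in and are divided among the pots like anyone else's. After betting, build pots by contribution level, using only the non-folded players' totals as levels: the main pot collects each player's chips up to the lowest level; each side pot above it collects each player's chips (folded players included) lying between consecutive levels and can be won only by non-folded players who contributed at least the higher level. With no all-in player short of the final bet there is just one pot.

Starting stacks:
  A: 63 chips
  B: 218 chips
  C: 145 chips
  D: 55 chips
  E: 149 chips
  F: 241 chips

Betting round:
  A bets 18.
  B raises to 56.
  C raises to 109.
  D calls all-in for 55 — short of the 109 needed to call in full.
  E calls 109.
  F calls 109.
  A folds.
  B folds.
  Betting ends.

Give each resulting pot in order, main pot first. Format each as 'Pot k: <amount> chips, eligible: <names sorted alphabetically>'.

Contributions: A=18, B=56, C=109, D=55, E=109, F=109
Folded: A, B
Pot levels (distinct totals of non-folded players): 55, 109
Layer 1-55: A 18 + B 55 + C 55 + D 55 + E 55 + F 55 = 293 chips; eligible C, D, E, F
Layer 56-109: B 1 + C 54 + E 54 + F 54 = 163 chips; eligible C, E, F

Pot 1: 293 chips, eligible: C, D, E, F
Pot 2: 163 chips, eligible: C, E, F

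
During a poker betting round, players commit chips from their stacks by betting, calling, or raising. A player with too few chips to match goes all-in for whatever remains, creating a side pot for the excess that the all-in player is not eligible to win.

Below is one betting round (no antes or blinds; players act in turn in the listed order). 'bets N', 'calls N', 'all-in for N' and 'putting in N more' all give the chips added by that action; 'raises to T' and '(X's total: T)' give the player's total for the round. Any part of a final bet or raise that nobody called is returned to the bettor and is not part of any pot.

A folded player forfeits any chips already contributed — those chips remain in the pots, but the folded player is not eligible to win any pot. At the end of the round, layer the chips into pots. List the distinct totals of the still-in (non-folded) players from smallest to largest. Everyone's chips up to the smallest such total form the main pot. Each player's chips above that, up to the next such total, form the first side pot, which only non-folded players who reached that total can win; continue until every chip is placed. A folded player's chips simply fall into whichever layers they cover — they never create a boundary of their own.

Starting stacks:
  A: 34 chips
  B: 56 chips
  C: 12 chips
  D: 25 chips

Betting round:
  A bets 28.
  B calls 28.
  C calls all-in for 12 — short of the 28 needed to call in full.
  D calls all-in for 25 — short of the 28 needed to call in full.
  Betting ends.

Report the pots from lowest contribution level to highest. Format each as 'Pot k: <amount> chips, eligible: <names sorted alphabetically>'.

Pot 1: 48 chips, eligible: A, B, C, D
Pot 2: 39 chips, eligible: A, B, D
Pot 3: 6 chips, eligible: A, B

Derivation:
Contributions: A=28, B=28, C=12, D=25
Pot levels (distinct totals of non-folded players): 12, 25, 28
Layer 1-12: 12 each from A, B, C, D = 12*4 = 48 chips; eligible A, B, C, D
Layer 13-25: 13 each from A, B, D = 13*3 = 39 chips; eligible A, B, D
Layer 26-28: 3 each from A, B = 3*2 = 6 chips; eligible A, B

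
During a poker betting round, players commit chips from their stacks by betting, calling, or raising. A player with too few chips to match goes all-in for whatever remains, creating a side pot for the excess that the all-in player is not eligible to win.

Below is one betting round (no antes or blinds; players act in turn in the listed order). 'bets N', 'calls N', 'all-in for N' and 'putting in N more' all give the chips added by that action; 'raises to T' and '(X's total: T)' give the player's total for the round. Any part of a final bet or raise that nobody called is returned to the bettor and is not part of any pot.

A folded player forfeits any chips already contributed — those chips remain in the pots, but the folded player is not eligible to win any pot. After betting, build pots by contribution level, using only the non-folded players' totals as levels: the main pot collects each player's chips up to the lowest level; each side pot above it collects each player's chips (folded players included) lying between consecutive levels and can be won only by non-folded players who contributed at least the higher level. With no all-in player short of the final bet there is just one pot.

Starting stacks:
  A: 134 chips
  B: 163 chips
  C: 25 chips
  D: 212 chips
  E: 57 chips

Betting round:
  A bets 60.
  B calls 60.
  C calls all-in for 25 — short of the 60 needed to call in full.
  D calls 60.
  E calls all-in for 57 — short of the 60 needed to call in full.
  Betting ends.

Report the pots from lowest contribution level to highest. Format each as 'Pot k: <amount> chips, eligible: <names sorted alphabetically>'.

Contributions: A=60, B=60, C=25, D=60, E=57
Pot levels (distinct totals of non-folded players): 25, 57, 60
Layer 1-25: 25 each from A, B, C, D, E = 25*5 = 125 chips; eligible A, B, C, D, E
Layer 26-57: 32 each from A, B, D, E = 32*4 = 128 chips; eligible A, B, D, E
Layer 58-60: 3 each from A, B, D = 3*3 = 9 chips; eligible A, B, D

Pot 1: 125 chips, eligible: A, B, C, D, E
Pot 2: 128 chips, eligible: A, B, D, E
Pot 3: 9 chips, eligible: A, B, D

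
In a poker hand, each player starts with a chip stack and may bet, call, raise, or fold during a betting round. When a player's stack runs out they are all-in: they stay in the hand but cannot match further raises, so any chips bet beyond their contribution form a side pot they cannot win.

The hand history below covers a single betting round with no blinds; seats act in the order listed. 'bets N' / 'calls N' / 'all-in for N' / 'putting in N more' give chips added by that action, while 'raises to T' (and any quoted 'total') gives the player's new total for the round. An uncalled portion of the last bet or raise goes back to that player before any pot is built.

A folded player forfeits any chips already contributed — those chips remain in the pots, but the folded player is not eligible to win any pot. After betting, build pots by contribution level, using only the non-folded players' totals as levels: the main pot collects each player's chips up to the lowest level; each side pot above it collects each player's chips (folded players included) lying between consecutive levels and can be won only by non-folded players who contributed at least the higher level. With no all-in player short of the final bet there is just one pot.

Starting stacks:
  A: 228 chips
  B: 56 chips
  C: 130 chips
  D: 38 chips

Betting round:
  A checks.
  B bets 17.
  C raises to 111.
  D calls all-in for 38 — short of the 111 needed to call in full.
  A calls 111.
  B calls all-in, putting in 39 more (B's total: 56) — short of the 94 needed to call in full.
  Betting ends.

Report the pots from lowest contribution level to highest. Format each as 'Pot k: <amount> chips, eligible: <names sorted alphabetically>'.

Pot 1: 152 chips, eligible: A, B, C, D
Pot 2: 54 chips, eligible: A, B, C
Pot 3: 110 chips, eligible: A, C

Derivation:
Contributions: A=111, B=56, C=111, D=38
Pot levels (distinct totals of non-folded players): 38, 56, 111
Layer 1-38: 38 each from A, B, C, D = 38*4 = 152 chips; eligible A, B, C, D
Layer 39-56: 18 each from A, B, C = 18*3 = 54 chips; eligible A, B, C
Layer 57-111: 55 each from A, C = 55*2 = 110 chips; eligible A, C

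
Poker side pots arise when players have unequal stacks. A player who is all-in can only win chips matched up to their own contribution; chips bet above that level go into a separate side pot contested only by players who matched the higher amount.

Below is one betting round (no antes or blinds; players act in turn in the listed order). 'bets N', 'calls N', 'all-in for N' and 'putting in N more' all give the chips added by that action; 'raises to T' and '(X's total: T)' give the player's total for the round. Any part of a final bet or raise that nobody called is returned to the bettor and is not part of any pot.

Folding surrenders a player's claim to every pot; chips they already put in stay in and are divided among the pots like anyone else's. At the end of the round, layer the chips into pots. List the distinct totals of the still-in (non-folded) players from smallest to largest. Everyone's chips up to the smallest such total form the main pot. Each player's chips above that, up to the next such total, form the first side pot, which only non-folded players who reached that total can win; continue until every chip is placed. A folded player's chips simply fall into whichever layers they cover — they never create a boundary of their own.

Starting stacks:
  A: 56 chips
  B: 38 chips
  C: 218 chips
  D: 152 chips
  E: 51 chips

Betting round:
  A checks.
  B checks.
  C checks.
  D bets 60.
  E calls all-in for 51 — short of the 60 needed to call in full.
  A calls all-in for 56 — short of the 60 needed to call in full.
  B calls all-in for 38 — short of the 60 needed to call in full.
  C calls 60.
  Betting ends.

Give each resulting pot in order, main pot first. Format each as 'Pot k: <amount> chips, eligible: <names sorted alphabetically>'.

Contributions: A=56, B=38, C=60, D=60, E=51
Pot levels (distinct totals of non-folded players): 38, 51, 56, 60
Layer 1-38: 38 each from A, B, C, D, E = 38*5 = 190 chips; eligible A, B, C, D, E
Layer 39-51: 13 each from A, C, D, E = 13*4 = 52 chips; eligible A, C, D, E
Layer 52-56: 5 each from A, C, D = 5*3 = 15 chips; eligible A, C, D
Layer 57-60: 4 each from C, D = 4*2 = 8 chips; eligible C, D

Pot 1: 190 chips, eligible: A, B, C, D, E
Pot 2: 52 chips, eligible: A, C, D, E
Pot 3: 15 chips, eligible: A, C, D
Pot 4: 8 chips, eligible: C, D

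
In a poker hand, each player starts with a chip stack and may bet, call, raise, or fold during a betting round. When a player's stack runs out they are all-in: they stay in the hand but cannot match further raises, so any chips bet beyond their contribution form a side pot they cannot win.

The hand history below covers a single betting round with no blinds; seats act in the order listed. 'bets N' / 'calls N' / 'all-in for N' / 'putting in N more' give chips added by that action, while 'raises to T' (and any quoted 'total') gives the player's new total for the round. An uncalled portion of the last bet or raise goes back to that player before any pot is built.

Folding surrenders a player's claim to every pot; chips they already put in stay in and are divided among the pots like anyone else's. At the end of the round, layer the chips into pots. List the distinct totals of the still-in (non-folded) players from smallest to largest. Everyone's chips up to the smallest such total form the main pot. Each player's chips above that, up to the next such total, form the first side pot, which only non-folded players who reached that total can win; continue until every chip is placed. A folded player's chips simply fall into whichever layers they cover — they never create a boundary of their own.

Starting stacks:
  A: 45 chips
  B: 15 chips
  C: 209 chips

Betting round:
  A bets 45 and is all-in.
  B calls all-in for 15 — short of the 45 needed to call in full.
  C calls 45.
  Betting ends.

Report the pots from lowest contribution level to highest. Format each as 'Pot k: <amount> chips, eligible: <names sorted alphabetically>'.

Contributions: A=45, B=15, C=45
Pot levels (distinct totals of non-folded players): 15, 45
Layer 1-15: 15 each from A, B, C = 15*3 = 45 chips; eligible A, B, C
Layer 16-45: 30 each from A, C = 30*2 = 60 chips; eligible A, C

Pot 1: 45 chips, eligible: A, B, C
Pot 2: 60 chips, eligible: A, C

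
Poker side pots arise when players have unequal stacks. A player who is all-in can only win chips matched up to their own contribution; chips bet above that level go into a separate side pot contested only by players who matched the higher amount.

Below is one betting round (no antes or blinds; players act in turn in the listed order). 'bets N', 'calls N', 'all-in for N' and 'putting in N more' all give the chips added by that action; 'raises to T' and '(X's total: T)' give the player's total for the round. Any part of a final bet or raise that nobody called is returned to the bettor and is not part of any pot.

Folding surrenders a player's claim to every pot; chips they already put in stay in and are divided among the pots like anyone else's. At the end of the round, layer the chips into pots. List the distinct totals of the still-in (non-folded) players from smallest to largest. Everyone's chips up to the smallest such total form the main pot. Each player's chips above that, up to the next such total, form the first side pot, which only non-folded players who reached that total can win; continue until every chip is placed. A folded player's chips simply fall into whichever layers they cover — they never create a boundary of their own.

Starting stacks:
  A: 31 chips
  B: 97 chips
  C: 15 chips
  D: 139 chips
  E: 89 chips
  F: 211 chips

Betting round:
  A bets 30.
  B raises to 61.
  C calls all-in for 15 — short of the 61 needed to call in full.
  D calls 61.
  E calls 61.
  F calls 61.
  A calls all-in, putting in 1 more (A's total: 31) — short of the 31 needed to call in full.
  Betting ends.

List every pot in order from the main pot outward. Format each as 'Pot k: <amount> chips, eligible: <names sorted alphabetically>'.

Pot 1: 90 chips, eligible: A, B, C, D, E, F
Pot 2: 80 chips, eligible: A, B, D, E, F
Pot 3: 120 chips, eligible: B, D, E, F

Derivation:
Contributions: A=31, B=61, C=15, D=61, E=61, F=61
Pot levels (distinct totals of non-folded players): 15, 31, 61
Layer 1-15: 15 each from A, B, C, D, E, F = 15*6 = 90 chips; eligible A, B, C, D, E, F
Layer 16-31: 16 each from A, B, D, E, F = 16*5 = 80 chips; eligible A, B, D, E, F
Layer 32-61: 30 each from B, D, E, F = 30*4 = 120 chips; eligible B, D, E, F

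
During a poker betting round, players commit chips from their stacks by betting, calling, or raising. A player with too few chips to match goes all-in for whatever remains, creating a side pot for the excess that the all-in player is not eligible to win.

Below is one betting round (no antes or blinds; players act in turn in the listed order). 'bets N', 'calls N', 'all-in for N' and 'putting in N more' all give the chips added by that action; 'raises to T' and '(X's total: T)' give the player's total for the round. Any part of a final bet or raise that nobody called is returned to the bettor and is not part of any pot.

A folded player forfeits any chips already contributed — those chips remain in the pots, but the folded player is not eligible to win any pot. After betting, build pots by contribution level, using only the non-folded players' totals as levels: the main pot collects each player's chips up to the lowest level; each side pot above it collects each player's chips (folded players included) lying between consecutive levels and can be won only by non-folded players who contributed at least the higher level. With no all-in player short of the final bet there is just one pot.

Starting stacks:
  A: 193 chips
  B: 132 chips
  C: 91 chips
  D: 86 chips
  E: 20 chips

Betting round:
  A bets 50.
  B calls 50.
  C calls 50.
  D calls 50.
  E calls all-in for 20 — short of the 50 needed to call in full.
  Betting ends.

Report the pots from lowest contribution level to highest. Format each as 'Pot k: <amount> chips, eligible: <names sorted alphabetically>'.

Contributions: A=50, B=50, C=50, D=50, E=20
Pot levels (distinct totals of non-folded players): 20, 50
Layer 1-20: 20 each from A, B, C, D, E = 20*5 = 100 chips; eligible A, B, C, D, E
Layer 21-50: 30 each from A, B, C, D = 30*4 = 120 chips; eligible A, B, C, D

Pot 1: 100 chips, eligible: A, B, C, D, E
Pot 2: 120 chips, eligible: A, B, C, D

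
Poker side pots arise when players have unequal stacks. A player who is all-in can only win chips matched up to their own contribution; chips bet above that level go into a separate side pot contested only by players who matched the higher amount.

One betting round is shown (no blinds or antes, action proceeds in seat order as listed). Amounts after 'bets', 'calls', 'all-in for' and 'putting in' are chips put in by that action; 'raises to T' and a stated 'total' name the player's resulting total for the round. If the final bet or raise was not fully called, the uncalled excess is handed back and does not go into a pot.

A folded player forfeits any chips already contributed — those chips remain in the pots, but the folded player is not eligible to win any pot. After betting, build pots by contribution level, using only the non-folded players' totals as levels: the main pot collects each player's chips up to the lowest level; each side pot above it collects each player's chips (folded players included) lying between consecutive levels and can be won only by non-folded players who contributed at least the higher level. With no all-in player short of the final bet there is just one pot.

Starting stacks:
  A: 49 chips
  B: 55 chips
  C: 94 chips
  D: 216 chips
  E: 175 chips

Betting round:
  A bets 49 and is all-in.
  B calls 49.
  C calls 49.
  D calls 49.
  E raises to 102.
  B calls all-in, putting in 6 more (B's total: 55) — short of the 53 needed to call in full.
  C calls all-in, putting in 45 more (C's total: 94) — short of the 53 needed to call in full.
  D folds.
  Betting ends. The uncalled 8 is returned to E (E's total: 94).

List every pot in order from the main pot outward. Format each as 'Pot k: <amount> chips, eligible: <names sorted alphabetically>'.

Contributions (after 8 returned to E): A=49, B=55, C=94, D=49, E=94
Folded: D
Pot levels (distinct totals of non-folded players): 49, 55, 94
Layer 1-49: 49 each from A, B, C, D, E = 49*5 = 245 chips; eligible A, B, C, E
Layer 50-55: 6 each from B, C, E = 6*3 = 18 chips; eligible B, C, E
Layer 56-94: 39 each from C, E = 39*2 = 78 chips; eligible C, E

Pot 1: 245 chips, eligible: A, B, C, E
Pot 2: 18 chips, eligible: B, C, E
Pot 3: 78 chips, eligible: C, E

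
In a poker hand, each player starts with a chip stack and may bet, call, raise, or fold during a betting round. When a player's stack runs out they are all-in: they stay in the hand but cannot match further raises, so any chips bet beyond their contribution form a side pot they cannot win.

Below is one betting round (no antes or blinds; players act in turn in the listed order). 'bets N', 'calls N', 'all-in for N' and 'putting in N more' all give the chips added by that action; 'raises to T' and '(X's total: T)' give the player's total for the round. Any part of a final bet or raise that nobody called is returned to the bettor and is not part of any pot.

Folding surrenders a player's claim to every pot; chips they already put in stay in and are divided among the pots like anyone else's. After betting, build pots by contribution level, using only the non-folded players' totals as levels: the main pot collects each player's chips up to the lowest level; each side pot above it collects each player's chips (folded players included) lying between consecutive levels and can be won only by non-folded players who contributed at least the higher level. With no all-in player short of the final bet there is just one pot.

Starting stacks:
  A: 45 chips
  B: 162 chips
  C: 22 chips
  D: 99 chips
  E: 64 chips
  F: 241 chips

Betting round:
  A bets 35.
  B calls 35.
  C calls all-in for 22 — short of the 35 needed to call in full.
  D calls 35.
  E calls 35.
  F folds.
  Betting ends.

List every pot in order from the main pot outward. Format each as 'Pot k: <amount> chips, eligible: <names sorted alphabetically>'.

Pot 1: 110 chips, eligible: A, B, C, D, E
Pot 2: 52 chips, eligible: A, B, D, E

Derivation:
Contributions: A=35, B=35, C=22, D=35, E=35
Folded: F
Pot levels (distinct totals of non-folded players): 22, 35
Layer 1-22: 22 each from A, B, C, D, E = 22*5 = 110 chips; eligible A, B, C, D, E
Layer 23-35: 13 each from A, B, D, E = 13*4 = 52 chips; eligible A, B, D, E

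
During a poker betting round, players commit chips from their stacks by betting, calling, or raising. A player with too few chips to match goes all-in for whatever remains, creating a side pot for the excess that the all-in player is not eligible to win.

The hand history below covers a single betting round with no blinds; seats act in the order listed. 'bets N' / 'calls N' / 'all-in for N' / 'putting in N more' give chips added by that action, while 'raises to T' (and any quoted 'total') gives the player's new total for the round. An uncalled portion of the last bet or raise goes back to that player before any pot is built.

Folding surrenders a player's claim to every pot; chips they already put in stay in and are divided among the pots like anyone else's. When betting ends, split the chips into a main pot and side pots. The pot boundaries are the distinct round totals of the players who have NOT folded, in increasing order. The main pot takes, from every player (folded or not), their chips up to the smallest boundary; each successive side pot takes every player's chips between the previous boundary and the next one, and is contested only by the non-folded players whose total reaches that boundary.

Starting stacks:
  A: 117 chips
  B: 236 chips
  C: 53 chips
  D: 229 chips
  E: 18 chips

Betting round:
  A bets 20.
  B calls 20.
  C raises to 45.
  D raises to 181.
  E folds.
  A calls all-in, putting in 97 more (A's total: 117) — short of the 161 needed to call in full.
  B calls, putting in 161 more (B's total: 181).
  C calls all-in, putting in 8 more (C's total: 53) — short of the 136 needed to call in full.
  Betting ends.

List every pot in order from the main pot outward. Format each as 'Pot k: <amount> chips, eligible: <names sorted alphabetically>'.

Pot 1: 212 chips, eligible: A, B, C, D
Pot 2: 192 chips, eligible: A, B, D
Pot 3: 128 chips, eligible: B, D

Derivation:
Contributions: A=117, B=181, C=53, D=181
Folded: E
Pot levels (distinct totals of non-folded players): 53, 117, 181
Layer 1-53: 53 each from A, B, C, D = 53*4 = 212 chips; eligible A, B, C, D
Layer 54-117: 64 each from A, B, D = 64*3 = 192 chips; eligible A, B, D
Layer 118-181: 64 each from B, D = 64*2 = 128 chips; eligible B, D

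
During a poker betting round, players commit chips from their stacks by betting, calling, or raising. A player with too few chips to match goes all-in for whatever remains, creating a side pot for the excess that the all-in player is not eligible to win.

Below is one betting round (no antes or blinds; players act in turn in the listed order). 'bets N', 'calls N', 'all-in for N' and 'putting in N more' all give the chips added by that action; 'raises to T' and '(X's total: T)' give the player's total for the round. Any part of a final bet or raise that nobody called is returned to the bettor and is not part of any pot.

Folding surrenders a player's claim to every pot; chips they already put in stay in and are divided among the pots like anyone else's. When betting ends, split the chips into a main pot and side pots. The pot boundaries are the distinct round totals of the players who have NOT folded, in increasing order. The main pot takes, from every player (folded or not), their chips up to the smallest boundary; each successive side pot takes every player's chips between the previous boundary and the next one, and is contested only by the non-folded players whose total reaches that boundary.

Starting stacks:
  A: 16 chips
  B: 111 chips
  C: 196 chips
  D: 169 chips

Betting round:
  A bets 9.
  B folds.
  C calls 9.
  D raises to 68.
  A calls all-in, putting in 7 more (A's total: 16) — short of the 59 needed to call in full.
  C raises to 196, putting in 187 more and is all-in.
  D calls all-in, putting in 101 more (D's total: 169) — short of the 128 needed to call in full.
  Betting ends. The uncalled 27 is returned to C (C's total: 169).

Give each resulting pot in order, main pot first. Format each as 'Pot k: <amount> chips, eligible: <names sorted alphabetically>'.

Contributions (after 27 returned to C): A=16, C=169, D=169
Folded: B
Pot levels (distinct totals of non-folded players): 16, 169
Layer 1-16: 16 each from A, C, D = 16*3 = 48 chips; eligible A, C, D
Layer 17-169: 153 each from C, D = 153*2 = 306 chips; eligible C, D

Pot 1: 48 chips, eligible: A, C, D
Pot 2: 306 chips, eligible: C, D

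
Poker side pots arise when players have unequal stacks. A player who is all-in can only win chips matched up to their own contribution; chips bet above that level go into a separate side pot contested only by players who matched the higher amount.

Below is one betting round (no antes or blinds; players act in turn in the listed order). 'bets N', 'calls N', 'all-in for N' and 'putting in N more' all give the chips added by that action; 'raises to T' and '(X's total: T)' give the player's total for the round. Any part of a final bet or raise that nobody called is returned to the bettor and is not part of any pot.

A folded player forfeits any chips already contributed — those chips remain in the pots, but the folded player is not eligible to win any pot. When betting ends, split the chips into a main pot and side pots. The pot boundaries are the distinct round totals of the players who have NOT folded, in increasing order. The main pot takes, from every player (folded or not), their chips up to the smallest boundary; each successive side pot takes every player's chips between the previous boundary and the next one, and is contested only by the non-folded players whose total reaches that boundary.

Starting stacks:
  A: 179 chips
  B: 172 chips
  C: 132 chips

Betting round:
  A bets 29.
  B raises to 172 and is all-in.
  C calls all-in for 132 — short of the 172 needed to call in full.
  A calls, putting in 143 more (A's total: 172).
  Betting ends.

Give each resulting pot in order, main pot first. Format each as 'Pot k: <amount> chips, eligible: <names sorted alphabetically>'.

Contributions: A=172, B=172, C=132
Pot levels (distinct totals of non-folded players): 132, 172
Layer 1-132: 132 each from A, B, C = 132*3 = 396 chips; eligible A, B, C
Layer 133-172: 40 each from A, B = 40*2 = 80 chips; eligible A, B

Pot 1: 396 chips, eligible: A, B, C
Pot 2: 80 chips, eligible: A, B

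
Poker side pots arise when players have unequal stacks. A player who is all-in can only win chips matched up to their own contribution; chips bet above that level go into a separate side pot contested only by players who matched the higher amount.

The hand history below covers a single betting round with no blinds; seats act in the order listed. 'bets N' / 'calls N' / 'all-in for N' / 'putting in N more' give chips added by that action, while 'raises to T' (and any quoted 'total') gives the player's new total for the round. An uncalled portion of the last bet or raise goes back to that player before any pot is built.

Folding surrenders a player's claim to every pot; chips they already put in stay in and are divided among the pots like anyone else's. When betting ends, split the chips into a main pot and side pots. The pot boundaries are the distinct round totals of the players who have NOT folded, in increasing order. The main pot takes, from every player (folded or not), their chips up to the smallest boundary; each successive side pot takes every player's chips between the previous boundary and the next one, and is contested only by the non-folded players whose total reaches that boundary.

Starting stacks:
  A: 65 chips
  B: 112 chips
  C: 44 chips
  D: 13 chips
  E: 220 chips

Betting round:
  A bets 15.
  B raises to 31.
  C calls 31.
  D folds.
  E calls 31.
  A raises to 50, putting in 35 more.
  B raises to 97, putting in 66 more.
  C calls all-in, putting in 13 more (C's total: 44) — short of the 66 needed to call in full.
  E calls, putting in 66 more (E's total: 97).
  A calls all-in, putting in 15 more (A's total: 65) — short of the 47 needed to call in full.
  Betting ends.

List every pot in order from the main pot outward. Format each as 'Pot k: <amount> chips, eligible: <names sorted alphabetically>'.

Pot 1: 176 chips, eligible: A, B, C, E
Pot 2: 63 chips, eligible: A, B, E
Pot 3: 64 chips, eligible: B, E

Derivation:
Contributions: A=65, B=97, C=44, E=97
Folded: D
Pot levels (distinct totals of non-folded players): 44, 65, 97
Layer 1-44: 44 each from A, B, C, E = 44*4 = 176 chips; eligible A, B, C, E
Layer 45-65: 21 each from A, B, E = 21*3 = 63 chips; eligible A, B, E
Layer 66-97: 32 each from B, E = 32*2 = 64 chips; eligible B, E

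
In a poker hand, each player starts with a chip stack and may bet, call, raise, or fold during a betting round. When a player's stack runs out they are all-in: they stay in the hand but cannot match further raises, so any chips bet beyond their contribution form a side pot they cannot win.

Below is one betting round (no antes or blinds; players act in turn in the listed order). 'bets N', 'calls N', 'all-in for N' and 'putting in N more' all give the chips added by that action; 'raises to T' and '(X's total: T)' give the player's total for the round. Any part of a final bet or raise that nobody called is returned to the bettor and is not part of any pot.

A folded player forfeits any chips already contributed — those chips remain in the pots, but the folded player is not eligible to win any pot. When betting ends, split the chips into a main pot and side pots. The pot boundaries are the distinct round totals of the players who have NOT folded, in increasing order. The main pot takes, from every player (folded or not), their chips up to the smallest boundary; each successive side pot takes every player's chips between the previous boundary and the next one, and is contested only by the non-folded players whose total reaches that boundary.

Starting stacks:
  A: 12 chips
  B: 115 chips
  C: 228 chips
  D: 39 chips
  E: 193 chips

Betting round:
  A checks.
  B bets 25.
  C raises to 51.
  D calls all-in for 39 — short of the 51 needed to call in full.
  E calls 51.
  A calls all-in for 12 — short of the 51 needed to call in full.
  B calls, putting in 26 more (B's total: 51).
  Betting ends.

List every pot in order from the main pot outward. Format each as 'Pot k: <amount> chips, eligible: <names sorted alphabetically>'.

Pot 1: 60 chips, eligible: A, B, C, D, E
Pot 2: 108 chips, eligible: B, C, D, E
Pot 3: 36 chips, eligible: B, C, E

Derivation:
Contributions: A=12, B=51, C=51, D=39, E=51
Pot levels (distinct totals of non-folded players): 12, 39, 51
Layer 1-12: 12 each from A, B, C, D, E = 12*5 = 60 chips; eligible A, B, C, D, E
Layer 13-39: 27 each from B, C, D, E = 27*4 = 108 chips; eligible B, C, D, E
Layer 40-51: 12 each from B, C, E = 12*3 = 36 chips; eligible B, C, E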